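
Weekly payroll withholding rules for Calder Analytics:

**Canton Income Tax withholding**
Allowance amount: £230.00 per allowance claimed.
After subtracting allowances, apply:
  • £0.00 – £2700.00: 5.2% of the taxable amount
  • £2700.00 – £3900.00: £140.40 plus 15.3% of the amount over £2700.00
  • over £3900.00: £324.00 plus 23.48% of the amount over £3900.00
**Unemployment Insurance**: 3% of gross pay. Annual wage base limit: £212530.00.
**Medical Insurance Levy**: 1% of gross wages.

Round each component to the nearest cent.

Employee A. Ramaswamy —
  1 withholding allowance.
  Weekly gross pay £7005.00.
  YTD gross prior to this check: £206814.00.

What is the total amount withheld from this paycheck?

Canton Income Tax: taxable = £7005.00 − 1×£230.00 = £6775.00
  £324.00 + 23.48% × (£6775.00 − £3900.00) = £324.00 + 23.48% × £2875.00 = £999.05
Unemployment Insurance: cap £212530.00 − YTD £206814.00 = £5716.00 subject; 3% × £5716.00 = £171.48
Medical Insurance Levy: 1% × £7005.00 = £70.05
Total: £999.05 + £171.48 + £70.05 = £1240.58

£1240.58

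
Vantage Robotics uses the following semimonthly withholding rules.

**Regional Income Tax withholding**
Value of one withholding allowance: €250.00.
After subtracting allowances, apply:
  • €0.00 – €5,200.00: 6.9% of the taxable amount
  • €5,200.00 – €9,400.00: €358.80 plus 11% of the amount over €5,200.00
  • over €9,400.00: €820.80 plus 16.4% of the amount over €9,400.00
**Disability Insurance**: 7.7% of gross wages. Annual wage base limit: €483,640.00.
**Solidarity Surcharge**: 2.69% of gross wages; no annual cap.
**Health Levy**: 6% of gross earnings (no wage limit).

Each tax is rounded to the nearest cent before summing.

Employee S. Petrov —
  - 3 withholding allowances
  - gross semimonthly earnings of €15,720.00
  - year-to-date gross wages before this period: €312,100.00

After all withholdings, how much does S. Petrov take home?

Regional Income Tax: taxable = €15,720.00 − 3×€250.00 = €14,970.00
  €820.80 + 16.4% × (€14,970.00 − €9,400.00) = €820.80 + 16.4% × €5,570.00 = €1,734.28
Disability Insurance: 7.7% × €15,720.00 = €1,210.44
Solidarity Surcharge: 2.69% × €15,720.00 = €422.87
Health Levy: 6% × €15,720.00 = €943.20
Total withheld: €1,734.28 + €1,210.44 + €422.87 + €943.20 = €4,310.79
Net pay: €15,720.00 − €4,310.79 = €11,409.21

€11,409.21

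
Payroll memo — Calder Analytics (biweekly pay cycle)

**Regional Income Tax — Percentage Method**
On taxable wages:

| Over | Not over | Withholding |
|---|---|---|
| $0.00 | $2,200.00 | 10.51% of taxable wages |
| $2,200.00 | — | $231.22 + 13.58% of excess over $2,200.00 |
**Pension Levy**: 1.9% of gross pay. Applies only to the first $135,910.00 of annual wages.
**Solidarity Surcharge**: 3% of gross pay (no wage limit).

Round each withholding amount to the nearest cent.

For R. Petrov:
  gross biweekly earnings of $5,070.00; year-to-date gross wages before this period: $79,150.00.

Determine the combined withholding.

$869.40

Regional Income Tax: taxable = $5,070.00
  $231.22 + 13.58% × ($5,070.00 − $2,200.00) = $231.22 + 13.58% × $2,870.00 = $620.97
Pension Levy: 1.9% × $5,070.00 = $96.33
Solidarity Surcharge: 3% × $5,070.00 = $152.10
Total: $620.97 + $96.33 + $152.10 = $869.40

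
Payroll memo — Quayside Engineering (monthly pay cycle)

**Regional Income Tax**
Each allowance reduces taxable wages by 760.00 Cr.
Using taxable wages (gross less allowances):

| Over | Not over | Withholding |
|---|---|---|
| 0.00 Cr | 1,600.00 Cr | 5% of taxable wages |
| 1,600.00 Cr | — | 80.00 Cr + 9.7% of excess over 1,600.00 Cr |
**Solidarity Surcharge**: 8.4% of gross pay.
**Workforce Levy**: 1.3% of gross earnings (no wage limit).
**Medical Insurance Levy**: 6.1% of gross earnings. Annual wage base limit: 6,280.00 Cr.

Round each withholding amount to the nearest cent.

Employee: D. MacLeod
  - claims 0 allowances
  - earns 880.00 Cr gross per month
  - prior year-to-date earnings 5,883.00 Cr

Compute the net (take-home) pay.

726.42 Cr

Regional Income Tax: taxable = 880.00 Cr
  5% × 880.00 Cr = 44.00 Cr
Solidarity Surcharge: 8.4% × 880.00 Cr = 73.92 Cr
Workforce Levy: 1.3% × 880.00 Cr = 11.44 Cr
Medical Insurance Levy: cap 6,280.00 Cr − YTD 5,883.00 Cr = 397.00 Cr subject; 6.1% × 397.00 Cr = 24.22 Cr
Total withheld: 44.00 Cr + 73.92 Cr + 11.44 Cr + 24.22 Cr = 153.58 Cr
Net pay: 880.00 Cr − 153.58 Cr = 726.42 Cr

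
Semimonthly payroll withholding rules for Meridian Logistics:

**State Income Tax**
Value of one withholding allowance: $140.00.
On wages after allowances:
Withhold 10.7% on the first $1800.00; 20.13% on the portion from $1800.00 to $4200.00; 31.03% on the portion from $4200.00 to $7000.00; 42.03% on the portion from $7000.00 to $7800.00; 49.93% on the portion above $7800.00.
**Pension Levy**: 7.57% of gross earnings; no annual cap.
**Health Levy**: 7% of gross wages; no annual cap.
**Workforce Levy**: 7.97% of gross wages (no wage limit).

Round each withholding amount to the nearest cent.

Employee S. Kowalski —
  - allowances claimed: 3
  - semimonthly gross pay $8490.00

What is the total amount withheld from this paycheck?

$3929.25

State Income Tax: taxable = $8490.00 − 3×$140.00 = $8070.00
  $1880.80 + 49.93% × ($8070.00 − $7800.00) = $1880.80 + 49.93% × $270.00 = $2015.61
Pension Levy: 7.57% × $8490.00 = $642.69
Health Levy: 7% × $8490.00 = $594.30
Workforce Levy: 7.97% × $8490.00 = $676.65
Total: $2015.61 + $642.69 + $594.30 + $676.65 = $3929.25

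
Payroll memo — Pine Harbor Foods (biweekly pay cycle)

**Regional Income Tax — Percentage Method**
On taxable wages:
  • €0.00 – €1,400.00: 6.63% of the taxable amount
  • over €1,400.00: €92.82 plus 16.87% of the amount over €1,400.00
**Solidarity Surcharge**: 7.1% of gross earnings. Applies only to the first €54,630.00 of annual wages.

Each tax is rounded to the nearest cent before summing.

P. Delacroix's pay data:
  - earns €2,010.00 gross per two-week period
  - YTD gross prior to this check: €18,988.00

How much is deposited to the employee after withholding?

Regional Income Tax: taxable = €2,010.00
  €92.82 + 16.87% × (€2,010.00 − €1,400.00) = €92.82 + 16.87% × €610.00 = €195.73
Solidarity Surcharge: 7.1% × €2,010.00 = €142.71
Total withheld: €195.73 + €142.71 = €338.44
Net pay: €2,010.00 − €338.44 = €1,671.56

€1,671.56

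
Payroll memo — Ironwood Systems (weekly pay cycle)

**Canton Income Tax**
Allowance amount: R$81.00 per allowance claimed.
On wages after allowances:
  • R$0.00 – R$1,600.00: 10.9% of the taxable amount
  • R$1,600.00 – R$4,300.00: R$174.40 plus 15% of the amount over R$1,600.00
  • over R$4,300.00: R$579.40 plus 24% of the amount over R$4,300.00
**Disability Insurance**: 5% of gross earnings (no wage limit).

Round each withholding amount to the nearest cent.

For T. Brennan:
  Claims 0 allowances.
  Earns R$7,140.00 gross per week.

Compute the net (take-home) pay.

R$5,522.00

Canton Income Tax: taxable = R$7,140.00
  R$579.40 + 24% × (R$7,140.00 − R$4,300.00) = R$579.40 + 24% × R$2,840.00 = R$1,261.00
Disability Insurance: 5% × R$7,140.00 = R$357.00
Total withheld: R$1,261.00 + R$357.00 = R$1,618.00
Net pay: R$7,140.00 − R$1,618.00 = R$5,522.00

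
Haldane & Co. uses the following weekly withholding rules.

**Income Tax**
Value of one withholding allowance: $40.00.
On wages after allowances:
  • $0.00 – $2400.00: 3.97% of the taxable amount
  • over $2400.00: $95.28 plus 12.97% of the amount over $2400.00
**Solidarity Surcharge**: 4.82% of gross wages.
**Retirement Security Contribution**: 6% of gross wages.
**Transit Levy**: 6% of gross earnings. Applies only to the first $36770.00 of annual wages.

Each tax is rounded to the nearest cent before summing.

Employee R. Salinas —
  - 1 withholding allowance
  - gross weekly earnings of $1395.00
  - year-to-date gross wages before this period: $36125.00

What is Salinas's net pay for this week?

$1151.57

Income Tax: taxable = $1395.00 − 1×$40.00 = $1355.00
  3.97% × $1355.00 = $53.79
Solidarity Surcharge: 4.82% × $1395.00 = $67.24
Retirement Security Contribution: 6% × $1395.00 = $83.70
Transit Levy: cap $36770.00 − YTD $36125.00 = $645.00 subject; 6% × $645.00 = $38.70
Total withheld: $53.79 + $67.24 + $83.70 + $38.70 = $243.43
Net pay: $1395.00 − $243.43 = $1151.57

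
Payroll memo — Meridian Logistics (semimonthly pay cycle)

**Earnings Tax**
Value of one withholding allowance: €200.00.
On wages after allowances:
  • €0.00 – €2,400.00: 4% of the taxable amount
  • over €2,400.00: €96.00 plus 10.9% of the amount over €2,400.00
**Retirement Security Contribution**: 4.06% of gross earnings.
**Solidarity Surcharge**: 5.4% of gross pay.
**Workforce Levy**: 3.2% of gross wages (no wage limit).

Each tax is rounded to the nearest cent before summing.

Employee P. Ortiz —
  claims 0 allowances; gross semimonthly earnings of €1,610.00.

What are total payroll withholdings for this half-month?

€268.23

Earnings Tax: taxable = €1,610.00
  4% × €1,610.00 = €64.40
Retirement Security Contribution: 4.06% × €1,610.00 = €65.37
Solidarity Surcharge: 5.4% × €1,610.00 = €86.94
Workforce Levy: 3.2% × €1,610.00 = €51.52
Total: €64.40 + €65.37 + €86.94 + €51.52 = €268.23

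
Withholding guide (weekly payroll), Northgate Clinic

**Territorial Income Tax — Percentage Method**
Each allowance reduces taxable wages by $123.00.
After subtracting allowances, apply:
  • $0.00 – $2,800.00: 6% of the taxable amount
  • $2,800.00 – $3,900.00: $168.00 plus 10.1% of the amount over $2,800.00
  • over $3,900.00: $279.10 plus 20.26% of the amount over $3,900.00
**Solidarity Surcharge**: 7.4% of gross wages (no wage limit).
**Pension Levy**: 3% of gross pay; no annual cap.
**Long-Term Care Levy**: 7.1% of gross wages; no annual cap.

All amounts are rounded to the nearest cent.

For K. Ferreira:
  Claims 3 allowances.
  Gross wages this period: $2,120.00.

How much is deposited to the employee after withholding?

Territorial Income Tax: taxable = $2,120.00 − 3×$123.00 = $1,751.00
  6% × $1,751.00 = $105.06
Solidarity Surcharge: 7.4% × $2,120.00 = $156.88
Pension Levy: 3% × $2,120.00 = $63.60
Long-Term Care Levy: 7.1% × $2,120.00 = $150.52
Total withheld: $105.06 + $156.88 + $63.60 + $150.52 = $476.06
Net pay: $2,120.00 − $476.06 = $1,643.94

$1,643.94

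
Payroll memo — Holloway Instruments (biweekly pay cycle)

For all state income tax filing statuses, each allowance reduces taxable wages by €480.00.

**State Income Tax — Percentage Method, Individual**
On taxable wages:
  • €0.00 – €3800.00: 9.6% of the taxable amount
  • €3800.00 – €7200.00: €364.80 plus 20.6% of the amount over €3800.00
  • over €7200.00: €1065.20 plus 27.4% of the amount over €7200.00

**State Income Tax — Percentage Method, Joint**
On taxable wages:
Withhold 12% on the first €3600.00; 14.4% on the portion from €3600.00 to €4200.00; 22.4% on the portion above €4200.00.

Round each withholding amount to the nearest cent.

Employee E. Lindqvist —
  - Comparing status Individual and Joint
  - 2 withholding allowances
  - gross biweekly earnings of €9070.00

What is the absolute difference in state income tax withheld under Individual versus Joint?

€79.70

State Income Tax (Individual): taxable = €9070.00 − 2×€480.00 = €8110.00
  €1065.20 + 27.4% × (€8110.00 − €7200.00) = €1065.20 + 27.4% × €910.00 = €1314.54
State Income Tax (Joint): taxable = €9070.00 − 2×€480.00 = €8110.00
  €518.40 + 22.4% × (€8110.00 − €4200.00) = €518.40 + 22.4% × €3910.00 = €1394.24
Difference: |€1314.54 − €1394.24| = €79.70 (higher under Joint)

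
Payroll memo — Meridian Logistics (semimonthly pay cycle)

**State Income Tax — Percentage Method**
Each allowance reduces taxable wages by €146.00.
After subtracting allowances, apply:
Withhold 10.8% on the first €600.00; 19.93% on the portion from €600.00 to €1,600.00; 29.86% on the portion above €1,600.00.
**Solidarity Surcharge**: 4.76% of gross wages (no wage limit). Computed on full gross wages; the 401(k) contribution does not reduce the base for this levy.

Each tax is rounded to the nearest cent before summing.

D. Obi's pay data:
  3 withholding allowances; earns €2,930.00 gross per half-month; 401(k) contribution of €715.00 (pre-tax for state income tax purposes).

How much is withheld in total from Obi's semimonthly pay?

€456.42

State Income Tax: taxable = €2,930.00 − €715.00 − 3×€146.00 = €1,777.00
  €264.10 + 29.86% × (€1,777.00 − €1,600.00) = €264.10 + 29.86% × €177.00 = €316.95
Solidarity Surcharge: 4.76% × €2,930.00 = €139.47
Total: €316.95 + €139.47 = €456.42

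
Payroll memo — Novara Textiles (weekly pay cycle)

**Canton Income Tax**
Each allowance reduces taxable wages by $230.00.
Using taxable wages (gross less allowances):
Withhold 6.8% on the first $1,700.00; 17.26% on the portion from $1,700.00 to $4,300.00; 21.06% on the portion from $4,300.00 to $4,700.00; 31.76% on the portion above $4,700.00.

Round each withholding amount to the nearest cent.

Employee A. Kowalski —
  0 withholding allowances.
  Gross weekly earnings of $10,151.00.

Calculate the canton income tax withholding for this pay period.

Canton Income Tax: taxable = $10,151.00
  $648.60 + 31.76% × ($10,151.00 − $4,700.00) = $648.60 + 31.76% × $5,451.00 = $2,379.84

$2,379.84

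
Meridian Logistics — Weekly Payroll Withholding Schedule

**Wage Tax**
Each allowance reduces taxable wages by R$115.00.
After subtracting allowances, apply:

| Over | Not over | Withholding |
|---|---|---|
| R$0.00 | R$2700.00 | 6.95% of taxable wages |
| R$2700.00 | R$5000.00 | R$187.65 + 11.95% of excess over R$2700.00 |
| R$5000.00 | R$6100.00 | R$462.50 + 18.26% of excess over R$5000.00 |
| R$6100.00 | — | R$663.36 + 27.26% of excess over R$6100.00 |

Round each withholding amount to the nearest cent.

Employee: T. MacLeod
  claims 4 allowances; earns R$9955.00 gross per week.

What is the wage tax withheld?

Wage Tax: taxable = R$9955.00 − 4×R$115.00 = R$9495.00
  R$663.36 + 27.26% × (R$9495.00 − R$6100.00) = R$663.36 + 27.26% × R$3395.00 = R$1588.84

R$1588.84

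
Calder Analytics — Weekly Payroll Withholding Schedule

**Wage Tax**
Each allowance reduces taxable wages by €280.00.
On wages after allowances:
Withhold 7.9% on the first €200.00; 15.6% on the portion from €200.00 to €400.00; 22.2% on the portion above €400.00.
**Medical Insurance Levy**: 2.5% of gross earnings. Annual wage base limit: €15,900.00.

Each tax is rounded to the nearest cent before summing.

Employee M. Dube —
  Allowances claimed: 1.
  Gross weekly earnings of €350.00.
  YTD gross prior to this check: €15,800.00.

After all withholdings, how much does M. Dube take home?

Wage Tax: taxable = €350.00 − 1×€280.00 = €70.00
  7.9% × €70.00 = €5.53
Medical Insurance Levy: cap €15,900.00 − YTD €15,800.00 = €100.00 subject; 2.5% × €100.00 = €2.50
Total withheld: €5.53 + €2.50 = €8.03
Net pay: €350.00 − €8.03 = €341.97

€341.97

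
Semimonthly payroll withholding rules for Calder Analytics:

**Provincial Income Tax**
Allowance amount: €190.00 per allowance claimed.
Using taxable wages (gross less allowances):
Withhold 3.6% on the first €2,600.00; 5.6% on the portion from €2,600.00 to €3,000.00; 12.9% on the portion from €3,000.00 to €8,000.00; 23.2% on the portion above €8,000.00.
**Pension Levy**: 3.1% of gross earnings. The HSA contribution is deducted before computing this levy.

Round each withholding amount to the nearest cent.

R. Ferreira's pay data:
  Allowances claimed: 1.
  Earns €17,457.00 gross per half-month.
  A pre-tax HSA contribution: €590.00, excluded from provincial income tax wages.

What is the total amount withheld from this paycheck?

Provincial Income Tax: taxable = €17,457.00 − €590.00 − 1×€190.00 = €16,677.00
  €761.00 + 23.2% × (€16,677.00 − €8,000.00) = €761.00 + 23.2% × €8,677.00 = €2,774.06
Pension Levy: 3.1% × €16,867.00 = €522.88
Total: €2,774.06 + €522.88 = €3,296.94

€3,296.94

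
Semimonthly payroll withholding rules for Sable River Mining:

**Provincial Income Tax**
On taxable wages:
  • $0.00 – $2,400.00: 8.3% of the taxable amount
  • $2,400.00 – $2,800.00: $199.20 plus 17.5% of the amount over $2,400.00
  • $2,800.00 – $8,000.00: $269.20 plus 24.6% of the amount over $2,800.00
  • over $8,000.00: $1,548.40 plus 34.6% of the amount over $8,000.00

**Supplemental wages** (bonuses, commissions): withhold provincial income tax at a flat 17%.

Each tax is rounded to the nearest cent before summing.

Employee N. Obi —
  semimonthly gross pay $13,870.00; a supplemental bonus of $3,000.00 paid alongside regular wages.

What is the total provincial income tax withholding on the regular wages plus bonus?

Provincial Income Tax: taxable = $13,870.00
  $1,548.40 + 34.6% × ($13,870.00 − $8,000.00) = $1,548.40 + 34.6% × $5,870.00 = $3,579.42
Supplemental (17% flat on bonus): 17% × $3,000.00 = $510.00
Total provincial income tax: $3,579.42 + $510.00 = $4,089.42

$4,089.42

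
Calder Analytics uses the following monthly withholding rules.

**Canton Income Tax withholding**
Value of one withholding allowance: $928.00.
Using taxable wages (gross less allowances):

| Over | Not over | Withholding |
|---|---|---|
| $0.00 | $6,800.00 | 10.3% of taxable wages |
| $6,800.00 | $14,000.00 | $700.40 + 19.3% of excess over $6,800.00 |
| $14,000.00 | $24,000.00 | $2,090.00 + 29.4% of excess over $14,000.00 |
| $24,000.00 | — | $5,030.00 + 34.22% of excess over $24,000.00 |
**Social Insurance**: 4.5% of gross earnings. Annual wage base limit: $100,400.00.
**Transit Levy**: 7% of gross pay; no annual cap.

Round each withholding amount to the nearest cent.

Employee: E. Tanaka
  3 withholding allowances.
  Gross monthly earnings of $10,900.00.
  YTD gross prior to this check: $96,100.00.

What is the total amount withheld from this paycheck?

$1,910.89

Canton Income Tax: taxable = $10,900.00 − 3×$928.00 = $8,116.00
  $700.40 + 19.3% × ($8,116.00 − $6,800.00) = $700.40 + 19.3% × $1,316.00 = $954.39
Social Insurance: cap $100,400.00 − YTD $96,100.00 = $4,300.00 subject; 4.5% × $4,300.00 = $193.50
Transit Levy: 7% × $10,900.00 = $763.00
Total: $954.39 + $193.50 + $763.00 = $1,910.89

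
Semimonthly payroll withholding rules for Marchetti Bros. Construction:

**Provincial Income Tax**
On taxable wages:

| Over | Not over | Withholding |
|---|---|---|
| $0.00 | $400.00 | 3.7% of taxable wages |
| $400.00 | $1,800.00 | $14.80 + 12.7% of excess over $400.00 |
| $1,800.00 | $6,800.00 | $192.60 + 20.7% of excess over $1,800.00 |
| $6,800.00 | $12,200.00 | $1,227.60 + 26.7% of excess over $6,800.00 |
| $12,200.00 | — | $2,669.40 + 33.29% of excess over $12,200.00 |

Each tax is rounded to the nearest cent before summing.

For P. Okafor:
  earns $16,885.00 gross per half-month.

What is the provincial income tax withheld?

$4,229.04

Provincial Income Tax: taxable = $16,885.00
  $2,669.40 + 33.29% × ($16,885.00 − $12,200.00) = $2,669.40 + 33.29% × $4,685.00 = $4,229.04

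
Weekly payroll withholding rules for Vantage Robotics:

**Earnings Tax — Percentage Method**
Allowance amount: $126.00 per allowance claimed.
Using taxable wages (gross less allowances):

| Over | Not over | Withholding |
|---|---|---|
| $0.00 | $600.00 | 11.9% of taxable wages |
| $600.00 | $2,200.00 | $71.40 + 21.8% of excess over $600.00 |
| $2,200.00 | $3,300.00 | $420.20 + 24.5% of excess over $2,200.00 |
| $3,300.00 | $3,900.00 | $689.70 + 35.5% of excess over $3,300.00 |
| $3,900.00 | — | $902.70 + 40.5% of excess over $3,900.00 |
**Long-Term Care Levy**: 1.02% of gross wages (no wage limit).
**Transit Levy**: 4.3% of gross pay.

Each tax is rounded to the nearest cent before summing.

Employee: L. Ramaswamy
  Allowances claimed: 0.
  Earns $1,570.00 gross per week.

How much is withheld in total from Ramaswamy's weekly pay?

Earnings Tax: taxable = $1,570.00
  $71.40 + 21.8% × ($1,570.00 − $600.00) = $71.40 + 21.8% × $970.00 = $282.86
Long-Term Care Levy: 1.02% × $1,570.00 = $16.01
Transit Levy: 4.3% × $1,570.00 = $67.51
Total: $282.86 + $16.01 + $67.51 = $366.38

$366.38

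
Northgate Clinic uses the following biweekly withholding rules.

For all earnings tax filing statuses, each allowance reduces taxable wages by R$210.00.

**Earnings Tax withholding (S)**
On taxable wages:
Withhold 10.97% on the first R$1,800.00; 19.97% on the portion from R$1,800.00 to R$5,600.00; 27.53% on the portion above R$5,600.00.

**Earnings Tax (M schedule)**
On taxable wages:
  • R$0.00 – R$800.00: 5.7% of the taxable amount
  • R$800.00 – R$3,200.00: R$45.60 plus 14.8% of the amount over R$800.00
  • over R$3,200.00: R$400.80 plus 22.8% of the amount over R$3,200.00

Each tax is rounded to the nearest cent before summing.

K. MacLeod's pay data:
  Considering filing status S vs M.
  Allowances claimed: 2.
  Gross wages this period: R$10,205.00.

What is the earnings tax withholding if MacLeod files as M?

R$1,902.18

Earnings Tax (M): taxable = R$10,205.00 − 2×R$210.00 = R$9,785.00
  R$400.80 + 22.8% × (R$9,785.00 − R$3,200.00) = R$400.80 + 22.8% × R$6,585.00 = R$1,902.18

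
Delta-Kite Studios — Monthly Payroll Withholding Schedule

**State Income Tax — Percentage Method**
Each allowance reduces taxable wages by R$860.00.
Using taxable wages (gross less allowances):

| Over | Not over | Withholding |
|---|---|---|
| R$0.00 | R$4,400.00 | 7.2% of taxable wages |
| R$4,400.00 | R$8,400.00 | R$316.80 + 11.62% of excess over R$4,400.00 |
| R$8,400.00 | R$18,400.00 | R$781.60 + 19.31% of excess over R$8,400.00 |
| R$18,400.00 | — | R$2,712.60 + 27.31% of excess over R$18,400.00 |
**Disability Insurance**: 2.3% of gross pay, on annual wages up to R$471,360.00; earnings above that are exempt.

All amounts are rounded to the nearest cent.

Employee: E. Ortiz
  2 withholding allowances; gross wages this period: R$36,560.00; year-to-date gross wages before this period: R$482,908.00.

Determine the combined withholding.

R$7,202.36

State Income Tax: taxable = R$36,560.00 − 2×R$860.00 = R$34,840.00
  R$2,712.60 + 27.31% × (R$34,840.00 − R$18,400.00) = R$2,712.60 + 27.31% × R$16,440.00 = R$7,202.36
Disability Insurance: YTD R$482,908.00 ≥ cap R$471,360.00 → R$0.00
Total: R$7,202.36 + R$0.00 = R$7,202.36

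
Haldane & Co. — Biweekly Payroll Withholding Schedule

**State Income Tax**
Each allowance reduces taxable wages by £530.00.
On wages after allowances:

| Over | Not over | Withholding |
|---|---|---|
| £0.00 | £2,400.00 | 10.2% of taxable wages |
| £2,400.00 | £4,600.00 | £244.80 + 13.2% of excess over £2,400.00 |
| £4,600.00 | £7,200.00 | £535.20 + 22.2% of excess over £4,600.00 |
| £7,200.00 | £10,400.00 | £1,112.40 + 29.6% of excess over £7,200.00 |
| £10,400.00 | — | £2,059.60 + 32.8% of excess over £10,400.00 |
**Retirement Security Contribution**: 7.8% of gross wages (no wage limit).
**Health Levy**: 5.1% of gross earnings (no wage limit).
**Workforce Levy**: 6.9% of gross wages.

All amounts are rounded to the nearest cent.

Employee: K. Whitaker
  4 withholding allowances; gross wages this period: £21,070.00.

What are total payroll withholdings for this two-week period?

£9,035.86

State Income Tax: taxable = £21,070.00 − 4×£530.00 = £18,950.00
  £2,059.60 + 32.8% × (£18,950.00 − £10,400.00) = £2,059.60 + 32.8% × £8,550.00 = £4,864.00
Retirement Security Contribution: 7.8% × £21,070.00 = £1,643.46
Health Levy: 5.1% × £21,070.00 = £1,074.57
Workforce Levy: 6.9% × £21,070.00 = £1,453.83
Total: £4,864.00 + £1,643.46 + £1,074.57 + £1,453.83 = £9,035.86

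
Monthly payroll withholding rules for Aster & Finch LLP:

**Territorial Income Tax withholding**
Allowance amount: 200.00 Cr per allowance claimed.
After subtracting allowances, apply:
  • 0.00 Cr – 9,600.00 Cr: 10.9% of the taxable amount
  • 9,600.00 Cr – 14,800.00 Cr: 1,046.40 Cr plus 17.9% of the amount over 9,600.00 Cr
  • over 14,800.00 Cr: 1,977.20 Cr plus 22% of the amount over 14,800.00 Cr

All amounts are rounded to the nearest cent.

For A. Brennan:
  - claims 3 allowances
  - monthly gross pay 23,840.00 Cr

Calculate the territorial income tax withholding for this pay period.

3,834.00 Cr

Territorial Income Tax: taxable = 23,840.00 Cr − 3×200.00 Cr = 23,240.00 Cr
  1,977.20 Cr + 22% × (23,240.00 Cr − 14,800.00 Cr) = 1,977.20 Cr + 22% × 8,440.00 Cr = 3,834.00 Cr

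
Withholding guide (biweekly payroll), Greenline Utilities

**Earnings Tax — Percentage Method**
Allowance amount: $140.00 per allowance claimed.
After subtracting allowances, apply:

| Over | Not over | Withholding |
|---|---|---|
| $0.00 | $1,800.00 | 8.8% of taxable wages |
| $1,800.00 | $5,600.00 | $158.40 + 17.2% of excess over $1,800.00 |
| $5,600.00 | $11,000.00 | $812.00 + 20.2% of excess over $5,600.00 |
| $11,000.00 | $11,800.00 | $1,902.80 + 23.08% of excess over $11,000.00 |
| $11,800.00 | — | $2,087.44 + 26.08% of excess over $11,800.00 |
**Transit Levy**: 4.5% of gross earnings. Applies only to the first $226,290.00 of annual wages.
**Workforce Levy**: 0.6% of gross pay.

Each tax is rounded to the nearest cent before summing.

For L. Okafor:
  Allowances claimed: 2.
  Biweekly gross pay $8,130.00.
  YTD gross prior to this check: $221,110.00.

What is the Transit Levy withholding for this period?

Transit Levy: cap $226,290.00 − YTD $221,110.00 = $5,180.00 subject; 4.5% × $5,180.00 = $233.10

$233.10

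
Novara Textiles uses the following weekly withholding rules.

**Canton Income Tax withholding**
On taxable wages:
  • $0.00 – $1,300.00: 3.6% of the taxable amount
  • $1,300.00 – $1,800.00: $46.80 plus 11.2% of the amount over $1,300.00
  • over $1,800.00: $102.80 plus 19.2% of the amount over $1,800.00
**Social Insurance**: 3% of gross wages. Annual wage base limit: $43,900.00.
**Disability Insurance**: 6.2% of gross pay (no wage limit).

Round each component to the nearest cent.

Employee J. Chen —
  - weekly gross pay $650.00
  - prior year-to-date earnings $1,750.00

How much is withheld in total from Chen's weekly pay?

$83.20

Canton Income Tax: taxable = $650.00
  3.6% × $650.00 = $23.40
Social Insurance: 3% × $650.00 = $19.50
Disability Insurance: 6.2% × $650.00 = $40.30
Total: $23.40 + $19.50 + $40.30 = $83.20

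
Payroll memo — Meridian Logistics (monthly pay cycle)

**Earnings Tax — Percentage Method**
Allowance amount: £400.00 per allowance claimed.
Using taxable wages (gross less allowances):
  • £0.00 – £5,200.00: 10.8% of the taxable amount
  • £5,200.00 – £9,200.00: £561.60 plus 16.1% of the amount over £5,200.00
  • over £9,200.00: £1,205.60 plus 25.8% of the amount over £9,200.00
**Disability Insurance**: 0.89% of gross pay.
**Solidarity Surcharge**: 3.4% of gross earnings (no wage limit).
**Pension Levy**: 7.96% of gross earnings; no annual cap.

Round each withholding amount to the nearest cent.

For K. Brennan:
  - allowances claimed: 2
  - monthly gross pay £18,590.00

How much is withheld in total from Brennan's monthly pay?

Earnings Tax: taxable = £18,590.00 − 2×£400.00 = £17,790.00
  £1,205.60 + 25.8% × (£17,790.00 − £9,200.00) = £1,205.60 + 25.8% × £8,590.00 = £3,421.82
Disability Insurance: 0.89% × £18,590.00 = £165.45
Solidarity Surcharge: 3.4% × £18,590.00 = £632.06
Pension Levy: 7.96% × £18,590.00 = £1,479.76
Total: £3,421.82 + £165.45 + £632.06 + £1,479.76 = £5,699.09

£5,699.09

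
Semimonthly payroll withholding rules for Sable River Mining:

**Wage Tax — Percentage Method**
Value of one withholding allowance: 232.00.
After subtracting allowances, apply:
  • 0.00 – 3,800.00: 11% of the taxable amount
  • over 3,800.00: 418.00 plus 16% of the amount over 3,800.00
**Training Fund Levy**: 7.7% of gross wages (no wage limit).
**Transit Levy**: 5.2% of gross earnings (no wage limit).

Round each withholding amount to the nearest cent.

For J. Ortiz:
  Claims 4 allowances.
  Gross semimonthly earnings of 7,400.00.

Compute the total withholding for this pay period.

Wage Tax: taxable = 7,400.00 − 4×232.00 = 6,472.00
  418.00 + 16% × (6,472.00 − 3,800.00) = 418.00 + 16% × 2,672.00 = 845.52
Training Fund Levy: 7.7% × 7,400.00 = 569.80
Transit Levy: 5.2% × 7,400.00 = 384.80
Total: 845.52 + 569.80 + 384.80 = 1,800.12

1,800.12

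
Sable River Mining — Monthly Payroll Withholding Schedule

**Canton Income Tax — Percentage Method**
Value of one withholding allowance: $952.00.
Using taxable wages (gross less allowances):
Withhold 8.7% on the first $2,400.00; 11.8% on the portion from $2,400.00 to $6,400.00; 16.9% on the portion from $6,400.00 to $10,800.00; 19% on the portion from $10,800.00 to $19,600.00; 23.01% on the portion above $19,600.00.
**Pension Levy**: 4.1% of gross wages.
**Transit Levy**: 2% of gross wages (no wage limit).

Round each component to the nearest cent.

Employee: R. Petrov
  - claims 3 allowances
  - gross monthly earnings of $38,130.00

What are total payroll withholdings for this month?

$9,028.92

Canton Income Tax: taxable = $38,130.00 − 3×$952.00 = $35,274.00
  $3,096.40 + 23.01% × ($35,274.00 − $19,600.00) = $3,096.40 + 23.01% × $15,674.00 = $6,702.99
Pension Levy: 4.1% × $38,130.00 = $1,563.33
Transit Levy: 2% × $38,130.00 = $762.60
Total: $6,702.99 + $1,563.33 + $762.60 = $9,028.92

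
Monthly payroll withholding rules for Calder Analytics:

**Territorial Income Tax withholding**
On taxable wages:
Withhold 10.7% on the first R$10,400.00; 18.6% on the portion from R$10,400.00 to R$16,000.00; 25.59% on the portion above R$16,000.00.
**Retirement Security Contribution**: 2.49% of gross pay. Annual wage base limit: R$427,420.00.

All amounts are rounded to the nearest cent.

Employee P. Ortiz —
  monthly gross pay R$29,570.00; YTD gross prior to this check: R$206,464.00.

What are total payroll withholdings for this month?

Territorial Income Tax: taxable = R$29,570.00
  R$2,154.40 + 25.59% × (R$29,570.00 − R$16,000.00) = R$2,154.40 + 25.59% × R$13,570.00 = R$5,626.96
Retirement Security Contribution: 2.49% × R$29,570.00 = R$736.29
Total: R$5,626.96 + R$736.29 = R$6,363.25

R$6,363.25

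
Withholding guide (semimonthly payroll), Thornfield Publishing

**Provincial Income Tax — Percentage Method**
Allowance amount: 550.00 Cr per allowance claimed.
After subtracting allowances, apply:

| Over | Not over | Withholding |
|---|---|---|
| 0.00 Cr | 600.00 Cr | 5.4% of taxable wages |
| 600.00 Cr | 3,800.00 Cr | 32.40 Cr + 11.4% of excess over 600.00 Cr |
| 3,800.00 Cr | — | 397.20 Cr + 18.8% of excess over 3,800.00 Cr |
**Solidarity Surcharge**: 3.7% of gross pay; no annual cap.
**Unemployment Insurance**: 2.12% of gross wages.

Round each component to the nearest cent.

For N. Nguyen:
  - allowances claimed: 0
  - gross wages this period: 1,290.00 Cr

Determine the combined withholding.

186.14 Cr

Provincial Income Tax: taxable = 1,290.00 Cr
  32.40 Cr + 11.4% × (1,290.00 Cr − 600.00 Cr) = 32.40 Cr + 11.4% × 690.00 Cr = 111.06 Cr
Solidarity Surcharge: 3.7% × 1,290.00 Cr = 47.73 Cr
Unemployment Insurance: 2.12% × 1,290.00 Cr = 27.35 Cr
Total: 111.06 Cr + 47.73 Cr + 27.35 Cr = 186.14 Cr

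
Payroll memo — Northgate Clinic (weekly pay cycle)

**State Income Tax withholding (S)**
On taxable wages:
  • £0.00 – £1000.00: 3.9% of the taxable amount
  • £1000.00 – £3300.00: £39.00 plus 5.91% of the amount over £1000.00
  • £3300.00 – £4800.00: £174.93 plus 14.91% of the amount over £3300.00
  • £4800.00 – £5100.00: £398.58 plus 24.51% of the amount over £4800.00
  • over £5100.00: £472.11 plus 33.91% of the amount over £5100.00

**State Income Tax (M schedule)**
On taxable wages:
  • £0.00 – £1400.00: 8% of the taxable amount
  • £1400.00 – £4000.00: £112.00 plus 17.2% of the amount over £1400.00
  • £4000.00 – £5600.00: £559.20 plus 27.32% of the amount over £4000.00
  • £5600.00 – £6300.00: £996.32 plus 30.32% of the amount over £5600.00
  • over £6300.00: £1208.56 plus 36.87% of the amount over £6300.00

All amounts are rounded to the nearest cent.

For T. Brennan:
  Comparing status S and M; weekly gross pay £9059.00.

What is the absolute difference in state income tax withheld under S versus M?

State Income Tax (S): taxable = £9059.00
  £472.11 + 33.91% × (£9059.00 − £5100.00) = £472.11 + 33.91% × £3959.00 = £1814.61
State Income Tax (M): taxable = £9059.00
  £1208.56 + 36.87% × (£9059.00 − £6300.00) = £1208.56 + 36.87% × £2759.00 = £2225.80
Difference: |£1814.61 − £2225.80| = £411.19 (higher under M)

£411.19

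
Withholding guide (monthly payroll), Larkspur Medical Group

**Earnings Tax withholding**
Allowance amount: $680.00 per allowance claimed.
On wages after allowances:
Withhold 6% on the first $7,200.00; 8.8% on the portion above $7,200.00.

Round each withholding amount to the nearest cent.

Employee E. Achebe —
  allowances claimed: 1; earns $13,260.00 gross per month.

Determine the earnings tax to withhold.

Earnings Tax: taxable = $13,260.00 − 1×$680.00 = $12,580.00
  $432.00 + 8.8% × ($12,580.00 − $7,200.00) = $432.00 + 8.8% × $5,380.00 = $905.44

$905.44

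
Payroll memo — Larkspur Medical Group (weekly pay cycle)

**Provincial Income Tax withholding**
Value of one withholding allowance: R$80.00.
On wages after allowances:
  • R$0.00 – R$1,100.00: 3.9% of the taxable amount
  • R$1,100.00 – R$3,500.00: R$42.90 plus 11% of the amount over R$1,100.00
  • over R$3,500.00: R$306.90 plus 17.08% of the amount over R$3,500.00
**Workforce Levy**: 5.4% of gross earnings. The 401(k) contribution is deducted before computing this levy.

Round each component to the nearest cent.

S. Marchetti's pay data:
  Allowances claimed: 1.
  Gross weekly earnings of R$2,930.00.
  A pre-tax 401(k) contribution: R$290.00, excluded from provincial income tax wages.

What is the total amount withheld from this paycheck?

Provincial Income Tax: taxable = R$2,930.00 − R$290.00 − 1×R$80.00 = R$2,560.00
  R$42.90 + 11% × (R$2,560.00 − R$1,100.00) = R$42.90 + 11% × R$1,460.00 = R$203.50
Workforce Levy: 5.4% × R$2,640.00 = R$142.56
Total: R$203.50 + R$142.56 = R$346.06

R$346.06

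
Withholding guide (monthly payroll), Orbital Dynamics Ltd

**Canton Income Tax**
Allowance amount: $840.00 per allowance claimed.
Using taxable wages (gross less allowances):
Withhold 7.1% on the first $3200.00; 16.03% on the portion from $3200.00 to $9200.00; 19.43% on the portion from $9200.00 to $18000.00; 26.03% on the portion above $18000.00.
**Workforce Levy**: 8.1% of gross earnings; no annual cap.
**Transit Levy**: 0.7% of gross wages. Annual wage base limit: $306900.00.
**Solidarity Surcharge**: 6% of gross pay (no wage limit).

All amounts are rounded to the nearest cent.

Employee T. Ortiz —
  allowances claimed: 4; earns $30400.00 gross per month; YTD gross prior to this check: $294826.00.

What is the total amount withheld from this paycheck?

Canton Income Tax: taxable = $30400.00 − 4×$840.00 = $27040.00
  $2898.84 + 26.03% × ($27040.00 − $18000.00) = $2898.84 + 26.03% × $9040.00 = $5251.95
Workforce Levy: 8.1% × $30400.00 = $2462.40
Transit Levy: cap $306900.00 − YTD $294826.00 = $12074.00 subject; 0.7% × $12074.00 = $84.52
Solidarity Surcharge: 6% × $30400.00 = $1824.00
Total: $5251.95 + $2462.40 + $84.52 + $1824.00 = $9622.87

$9622.87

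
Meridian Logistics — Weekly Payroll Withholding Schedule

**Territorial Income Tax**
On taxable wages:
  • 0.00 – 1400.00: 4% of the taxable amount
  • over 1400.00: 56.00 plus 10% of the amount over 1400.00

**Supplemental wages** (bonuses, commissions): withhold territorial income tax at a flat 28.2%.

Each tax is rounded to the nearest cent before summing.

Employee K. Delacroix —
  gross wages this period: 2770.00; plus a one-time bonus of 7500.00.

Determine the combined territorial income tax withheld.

2308.00

Territorial Income Tax: taxable = 2770.00
  56.00 + 10% × (2770.00 − 1400.00) = 56.00 + 10% × 1370.00 = 193.00
Supplemental (28.2% flat on bonus): 28.2% × 7500.00 = 2115.00
Total territorial income tax: 193.00 + 2115.00 = 2308.00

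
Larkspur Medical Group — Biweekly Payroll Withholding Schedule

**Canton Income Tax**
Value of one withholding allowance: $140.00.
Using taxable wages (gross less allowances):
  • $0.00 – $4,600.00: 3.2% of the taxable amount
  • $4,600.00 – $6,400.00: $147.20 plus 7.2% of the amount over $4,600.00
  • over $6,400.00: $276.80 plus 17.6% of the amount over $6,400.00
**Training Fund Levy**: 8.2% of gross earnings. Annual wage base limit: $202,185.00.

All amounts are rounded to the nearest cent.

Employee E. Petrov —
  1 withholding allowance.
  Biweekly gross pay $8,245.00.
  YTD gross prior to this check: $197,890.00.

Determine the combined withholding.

$929.07

Canton Income Tax: taxable = $8,245.00 − 1×$140.00 = $8,105.00
  $276.80 + 17.6% × ($8,105.00 − $6,400.00) = $276.80 + 17.6% × $1,705.00 = $576.88
Training Fund Levy: cap $202,185.00 − YTD $197,890.00 = $4,295.00 subject; 8.2% × $4,295.00 = $352.19
Total: $576.88 + $352.19 = $929.07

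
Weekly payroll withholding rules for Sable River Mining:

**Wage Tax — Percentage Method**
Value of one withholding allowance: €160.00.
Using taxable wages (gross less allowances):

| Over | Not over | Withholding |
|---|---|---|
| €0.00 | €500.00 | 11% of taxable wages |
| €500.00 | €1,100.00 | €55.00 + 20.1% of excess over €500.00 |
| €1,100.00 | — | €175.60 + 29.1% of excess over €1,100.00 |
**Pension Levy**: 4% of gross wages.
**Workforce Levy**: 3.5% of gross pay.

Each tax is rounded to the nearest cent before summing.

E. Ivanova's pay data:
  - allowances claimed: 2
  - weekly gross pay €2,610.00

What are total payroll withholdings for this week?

€717.64

Wage Tax: taxable = €2,610.00 − 2×€160.00 = €2,290.00
  €175.60 + 29.1% × (€2,290.00 − €1,100.00) = €175.60 + 29.1% × €1,190.00 = €521.89
Pension Levy: 4% × €2,610.00 = €104.40
Workforce Levy: 3.5% × €2,610.00 = €91.35
Total: €521.89 + €104.40 + €91.35 = €717.64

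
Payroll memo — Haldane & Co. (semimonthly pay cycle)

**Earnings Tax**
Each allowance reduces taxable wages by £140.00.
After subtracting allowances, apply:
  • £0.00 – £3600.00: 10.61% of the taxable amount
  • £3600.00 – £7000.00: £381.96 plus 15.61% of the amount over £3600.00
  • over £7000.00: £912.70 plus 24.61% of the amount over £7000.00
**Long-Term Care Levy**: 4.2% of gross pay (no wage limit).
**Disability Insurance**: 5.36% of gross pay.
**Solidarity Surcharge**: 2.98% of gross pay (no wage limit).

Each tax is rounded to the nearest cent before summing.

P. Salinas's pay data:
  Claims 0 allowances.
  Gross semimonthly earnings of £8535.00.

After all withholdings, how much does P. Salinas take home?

£6174.25

Earnings Tax: taxable = £8535.00
  £912.70 + 24.61% × (£8535.00 − £7000.00) = £912.70 + 24.61% × £1535.00 = £1290.46
Long-Term Care Levy: 4.2% × £8535.00 = £358.47
Disability Insurance: 5.36% × £8535.00 = £457.48
Solidarity Surcharge: 2.98% × £8535.00 = £254.34
Total withheld: £1290.46 + £358.47 + £457.48 + £254.34 = £2360.75
Net pay: £8535.00 − £2360.75 = £6174.25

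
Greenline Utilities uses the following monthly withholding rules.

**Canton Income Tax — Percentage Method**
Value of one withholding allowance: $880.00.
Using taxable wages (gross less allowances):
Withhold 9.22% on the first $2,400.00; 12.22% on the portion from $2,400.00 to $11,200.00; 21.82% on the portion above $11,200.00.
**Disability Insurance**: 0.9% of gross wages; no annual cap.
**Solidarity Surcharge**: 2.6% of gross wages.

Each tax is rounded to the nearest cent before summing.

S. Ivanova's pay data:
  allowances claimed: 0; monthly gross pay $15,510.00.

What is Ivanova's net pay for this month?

$12,730.07

Canton Income Tax: taxable = $15,510.00
  $1,296.64 + 21.82% × ($15,510.00 − $11,200.00) = $1,296.64 + 21.82% × $4,310.00 = $2,237.08
Disability Insurance: 0.9% × $15,510.00 = $139.59
Solidarity Surcharge: 2.6% × $15,510.00 = $403.26
Total withheld: $2,237.08 + $139.59 + $403.26 = $2,779.93
Net pay: $15,510.00 − $2,779.93 = $12,730.07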